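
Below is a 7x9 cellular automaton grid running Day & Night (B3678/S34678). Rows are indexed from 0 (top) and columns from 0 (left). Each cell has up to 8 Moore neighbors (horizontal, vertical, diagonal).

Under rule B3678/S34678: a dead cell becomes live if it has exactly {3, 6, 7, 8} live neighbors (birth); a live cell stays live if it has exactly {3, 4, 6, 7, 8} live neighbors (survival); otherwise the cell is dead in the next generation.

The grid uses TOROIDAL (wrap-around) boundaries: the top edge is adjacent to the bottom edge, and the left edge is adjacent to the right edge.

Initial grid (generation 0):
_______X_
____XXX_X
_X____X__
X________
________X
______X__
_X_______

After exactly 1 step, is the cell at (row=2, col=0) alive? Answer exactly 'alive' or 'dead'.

Answer: alive

Derivation:
Simulating step by step:
Generation 0 (given above): 11 live cells
Generation 1: 6 live cells
_____XX__
_____XX__
X______X_
_________
_________
_________
_________

Cell (2,0) at generation 1: 1 -> alive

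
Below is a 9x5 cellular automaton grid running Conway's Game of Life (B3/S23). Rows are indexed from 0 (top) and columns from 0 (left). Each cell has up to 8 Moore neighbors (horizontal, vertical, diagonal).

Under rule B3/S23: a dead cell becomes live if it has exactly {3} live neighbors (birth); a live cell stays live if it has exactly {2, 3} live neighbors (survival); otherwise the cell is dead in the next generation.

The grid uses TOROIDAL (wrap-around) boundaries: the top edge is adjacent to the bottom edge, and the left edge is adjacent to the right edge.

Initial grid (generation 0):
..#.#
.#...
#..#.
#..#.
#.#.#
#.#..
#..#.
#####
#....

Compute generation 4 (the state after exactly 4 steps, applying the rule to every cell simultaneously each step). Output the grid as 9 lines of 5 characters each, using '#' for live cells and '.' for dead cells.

Answer: .....
.....
#....
...##
..###
..##.
..##.
..##.
..##.

Derivation:
Simulating step by step:
Generation 0 (given above): 20 live cells
Generation 1: 19 live cells
##...
#####
###..
#.##.
#.#..
#.#..
.....
..##.
.....
Generation 2: 11 live cells
...#.
...#.
.....
#..#.
#.#..
.....
.###.
.....
.##..
Generation 3: 10 live cells
...#.
.....
....#
.#..#
.#..#
...#.
..#..
...#.
..#..
Generation 4: 14 live cells
(generation 4 grid is the final answer)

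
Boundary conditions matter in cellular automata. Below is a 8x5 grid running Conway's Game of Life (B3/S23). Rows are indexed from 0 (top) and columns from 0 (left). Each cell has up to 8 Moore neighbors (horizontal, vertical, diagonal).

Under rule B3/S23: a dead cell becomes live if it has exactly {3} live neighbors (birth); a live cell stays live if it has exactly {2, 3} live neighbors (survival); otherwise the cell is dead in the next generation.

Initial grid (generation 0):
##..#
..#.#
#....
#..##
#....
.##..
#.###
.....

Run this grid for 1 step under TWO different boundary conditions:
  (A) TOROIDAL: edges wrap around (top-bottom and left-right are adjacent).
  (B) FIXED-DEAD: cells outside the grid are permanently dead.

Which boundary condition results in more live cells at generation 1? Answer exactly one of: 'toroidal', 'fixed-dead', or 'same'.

Under TOROIDAL boundary, generation 1:
##.##
...##
##...
##...
#.##.
..#..
#.###
..#..
Population = 19

Under FIXED-DEAD boundary, generation 1:
.#.#.
#..#.
.#..#
##...
#.##.
#.#..
..##.
...#.
Population = 16

Comparison: toroidal=19, fixed-dead=16 -> toroidal

Answer: toroidal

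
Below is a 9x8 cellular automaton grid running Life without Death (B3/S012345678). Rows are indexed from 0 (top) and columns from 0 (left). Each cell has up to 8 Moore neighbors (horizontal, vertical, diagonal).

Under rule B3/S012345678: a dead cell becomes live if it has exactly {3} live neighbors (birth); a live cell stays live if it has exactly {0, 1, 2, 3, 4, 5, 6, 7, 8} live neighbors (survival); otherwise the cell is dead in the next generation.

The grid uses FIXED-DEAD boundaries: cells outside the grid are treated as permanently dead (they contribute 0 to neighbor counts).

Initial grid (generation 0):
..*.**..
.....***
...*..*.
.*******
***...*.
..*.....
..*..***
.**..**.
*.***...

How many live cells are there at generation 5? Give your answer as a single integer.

Answer: 50

Derivation:
Simulating step by step:
Generation 0 (given above): 32 live cells
Generation 1: 42 live cells
..*.**..
...*.***
...*..*.
********
***.*.**
..**.*.*
..**.***
.**..***
*.****..
Generation 2: 45 live cells
..****..
..**.***
.*.*..*.
********
***.*.**
..**.*.*
..**.***
.**..***
*.****..
Generation 3: 47 live cells
..****..
.***.***
**.*..*.
********
***.*.**
..**.*.*
..**.***
.**..***
*.****..
Generation 4: 49 live cells
.*****..
****.***
**.*..*.
********
***.*.**
..**.*.*
..**.***
.**..***
*.****..
Generation 5: 50 live cells
******..
****.***
**.*..*.
********
***.*.**
..**.*.*
..**.***
.**..***
*.****..
Population at generation 5: 50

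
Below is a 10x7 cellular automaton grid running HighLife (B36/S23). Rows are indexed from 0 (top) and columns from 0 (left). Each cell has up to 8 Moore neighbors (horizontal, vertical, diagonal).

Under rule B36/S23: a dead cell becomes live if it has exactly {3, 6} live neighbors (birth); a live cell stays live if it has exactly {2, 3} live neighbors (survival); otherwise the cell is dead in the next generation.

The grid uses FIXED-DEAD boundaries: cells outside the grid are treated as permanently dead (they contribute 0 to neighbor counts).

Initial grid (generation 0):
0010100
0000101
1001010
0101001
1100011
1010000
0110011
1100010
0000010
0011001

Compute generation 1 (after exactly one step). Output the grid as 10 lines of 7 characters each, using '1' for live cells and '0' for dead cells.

Answer: 0001010
0000100
0011011
0100001
1000011
1110000
0010011
1110110
0110111
0000000

Derivation:
Simulating step by step:
Generation 0 (given above): 27 live cells
Generation 1: 28 live cells
(generation 1 grid is the final answer)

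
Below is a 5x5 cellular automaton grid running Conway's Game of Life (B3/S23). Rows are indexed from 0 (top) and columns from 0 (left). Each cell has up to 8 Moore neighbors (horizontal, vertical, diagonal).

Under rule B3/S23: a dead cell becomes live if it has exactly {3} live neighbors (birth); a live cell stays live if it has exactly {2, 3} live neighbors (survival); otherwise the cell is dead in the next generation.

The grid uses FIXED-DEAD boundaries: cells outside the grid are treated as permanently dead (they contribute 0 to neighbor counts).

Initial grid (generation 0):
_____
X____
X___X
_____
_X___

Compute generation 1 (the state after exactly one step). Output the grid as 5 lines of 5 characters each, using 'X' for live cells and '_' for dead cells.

Simulating step by step:
Generation 0 (given above): 4 live cells
Generation 1: 0 live cells
(generation 1 grid is the final answer)

Answer: _____
_____
_____
_____
_____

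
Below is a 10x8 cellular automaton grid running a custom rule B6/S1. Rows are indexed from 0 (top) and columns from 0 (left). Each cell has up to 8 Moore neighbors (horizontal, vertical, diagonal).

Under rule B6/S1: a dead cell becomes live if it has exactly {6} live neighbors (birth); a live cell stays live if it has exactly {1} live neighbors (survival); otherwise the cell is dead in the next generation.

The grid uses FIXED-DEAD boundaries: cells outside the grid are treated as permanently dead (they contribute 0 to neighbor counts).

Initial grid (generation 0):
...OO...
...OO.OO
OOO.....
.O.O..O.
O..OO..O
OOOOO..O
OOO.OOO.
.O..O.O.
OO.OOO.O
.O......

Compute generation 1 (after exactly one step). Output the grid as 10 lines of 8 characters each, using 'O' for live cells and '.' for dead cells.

Simulating step by step:
Generation 0 (given above): 38 live cells
Generation 1: 6 live cells
(generation 1 grid is the final answer)

Answer: ........
......OO
........
......O.
..O.....
........
...O....
........
.......O
........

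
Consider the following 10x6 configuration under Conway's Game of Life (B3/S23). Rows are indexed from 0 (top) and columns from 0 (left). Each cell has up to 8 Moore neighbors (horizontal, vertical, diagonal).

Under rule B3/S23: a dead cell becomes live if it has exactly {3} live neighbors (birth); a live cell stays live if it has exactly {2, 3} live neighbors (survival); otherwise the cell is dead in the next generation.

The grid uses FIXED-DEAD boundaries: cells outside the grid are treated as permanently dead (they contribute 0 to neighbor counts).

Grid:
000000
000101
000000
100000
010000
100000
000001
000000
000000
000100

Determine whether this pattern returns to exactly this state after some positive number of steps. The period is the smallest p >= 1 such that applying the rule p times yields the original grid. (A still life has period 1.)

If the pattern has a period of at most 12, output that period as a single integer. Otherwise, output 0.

Answer: 0

Derivation:
Simulating and comparing each generation to the original:
Gen 0 (original, given above): 7 live cells
Gen 1: 2 live cells, differs from original
Gen 2: 0 live cells, differs from original
Gen 3: 0 live cells, differs from original
Gen 4: 0 live cells, differs from original
Gen 5: 0 live cells, differs from original
Gen 6: 0 live cells, differs from original
Gen 7: 0 live cells, differs from original
Gen 8: 0 live cells, differs from original
Gen 9: 0 live cells, differs from original
Gen 10: 0 live cells, differs from original
Gen 11: 0 live cells, differs from original
Gen 12: 0 live cells, differs from original
No period found within 12 steps.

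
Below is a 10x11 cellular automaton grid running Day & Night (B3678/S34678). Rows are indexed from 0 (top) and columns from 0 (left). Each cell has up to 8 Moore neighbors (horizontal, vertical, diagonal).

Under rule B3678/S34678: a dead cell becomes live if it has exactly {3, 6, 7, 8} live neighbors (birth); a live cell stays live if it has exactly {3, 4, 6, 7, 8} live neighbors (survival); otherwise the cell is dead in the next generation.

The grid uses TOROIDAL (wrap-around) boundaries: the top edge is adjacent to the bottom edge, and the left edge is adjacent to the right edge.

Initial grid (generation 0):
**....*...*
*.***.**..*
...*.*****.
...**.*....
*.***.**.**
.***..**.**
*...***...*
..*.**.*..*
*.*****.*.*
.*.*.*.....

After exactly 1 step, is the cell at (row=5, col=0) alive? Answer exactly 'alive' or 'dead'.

Simulating step by step:
Generation 0 (given above): 56 live cells
Generation 1: 50 live cells
.*....**..*
*.***.....*
....*...*.*
.....*.*...
*..**.**.**
***..*.*.**
*...*...*.*
...*****..*
*.*.*.**.*.
**.*.*.*.*.

Cell (5,0) at generation 1: 1 -> alive

Answer: alive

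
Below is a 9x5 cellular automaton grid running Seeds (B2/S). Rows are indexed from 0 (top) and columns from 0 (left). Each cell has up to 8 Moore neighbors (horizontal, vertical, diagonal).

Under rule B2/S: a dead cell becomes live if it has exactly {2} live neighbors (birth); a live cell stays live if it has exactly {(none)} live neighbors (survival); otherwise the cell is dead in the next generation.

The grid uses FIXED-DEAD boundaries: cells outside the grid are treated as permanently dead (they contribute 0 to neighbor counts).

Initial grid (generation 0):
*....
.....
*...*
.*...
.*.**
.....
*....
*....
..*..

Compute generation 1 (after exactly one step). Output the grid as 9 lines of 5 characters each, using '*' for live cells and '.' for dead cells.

Simulating step by step:
Generation 0 (given above): 10 live cells
Generation 1: 11 live cells
(generation 1 grid is the final answer)

Answer: .....
**...
.*...
.....
*....
*****
.*...
.....
.*...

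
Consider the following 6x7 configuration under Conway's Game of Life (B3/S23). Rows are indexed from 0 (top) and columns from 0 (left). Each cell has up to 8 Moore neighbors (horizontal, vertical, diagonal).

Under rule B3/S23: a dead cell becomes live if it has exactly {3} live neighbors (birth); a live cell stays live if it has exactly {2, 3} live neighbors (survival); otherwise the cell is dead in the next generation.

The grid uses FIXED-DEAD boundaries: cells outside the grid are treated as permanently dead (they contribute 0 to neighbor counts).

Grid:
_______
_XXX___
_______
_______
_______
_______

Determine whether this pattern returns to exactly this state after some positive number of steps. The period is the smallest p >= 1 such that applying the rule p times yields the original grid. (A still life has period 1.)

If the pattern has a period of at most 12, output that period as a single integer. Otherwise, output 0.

Answer: 2

Derivation:
Simulating and comparing each generation to the original:
Gen 0 (original, given above): 3 live cells
Gen 1: 3 live cells, differs from original
Gen 2: 3 live cells, MATCHES original -> period = 2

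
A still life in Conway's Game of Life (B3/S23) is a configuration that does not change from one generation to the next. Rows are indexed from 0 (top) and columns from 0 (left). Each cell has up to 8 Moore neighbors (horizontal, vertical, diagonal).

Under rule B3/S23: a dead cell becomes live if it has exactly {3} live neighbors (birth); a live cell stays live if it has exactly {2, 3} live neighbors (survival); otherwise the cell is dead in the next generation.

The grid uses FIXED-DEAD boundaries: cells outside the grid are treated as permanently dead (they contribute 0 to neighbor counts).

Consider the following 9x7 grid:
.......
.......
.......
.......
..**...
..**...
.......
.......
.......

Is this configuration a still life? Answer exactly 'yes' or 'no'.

Answer: yes

Derivation:
Compute generation 1 and compare to generation 0 (given above):
Generation 1:
.......
.......
.......
.......
..**...
..**...
.......
.......
.......
The grids are IDENTICAL -> still life.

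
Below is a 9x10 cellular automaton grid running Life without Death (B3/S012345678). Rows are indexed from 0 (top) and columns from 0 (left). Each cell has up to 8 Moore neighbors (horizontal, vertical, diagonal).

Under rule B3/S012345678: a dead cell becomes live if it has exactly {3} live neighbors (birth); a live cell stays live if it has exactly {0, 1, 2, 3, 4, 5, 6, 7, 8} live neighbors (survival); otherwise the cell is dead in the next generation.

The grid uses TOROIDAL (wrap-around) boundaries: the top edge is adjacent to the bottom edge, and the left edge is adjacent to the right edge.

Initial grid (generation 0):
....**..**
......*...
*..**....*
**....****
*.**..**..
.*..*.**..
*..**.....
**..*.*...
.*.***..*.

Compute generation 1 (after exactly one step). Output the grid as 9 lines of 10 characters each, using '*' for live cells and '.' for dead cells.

Answer: ...*******
*..*..*.*.
**.****..*
**..******
*.**..**..
**..*.**..
*.***.**..
**..*.*..*
.********.

Derivation:
Simulating step by step:
Generation 0 (given above): 36 live cells
Generation 1: 55 live cells
(generation 1 grid is the final answer)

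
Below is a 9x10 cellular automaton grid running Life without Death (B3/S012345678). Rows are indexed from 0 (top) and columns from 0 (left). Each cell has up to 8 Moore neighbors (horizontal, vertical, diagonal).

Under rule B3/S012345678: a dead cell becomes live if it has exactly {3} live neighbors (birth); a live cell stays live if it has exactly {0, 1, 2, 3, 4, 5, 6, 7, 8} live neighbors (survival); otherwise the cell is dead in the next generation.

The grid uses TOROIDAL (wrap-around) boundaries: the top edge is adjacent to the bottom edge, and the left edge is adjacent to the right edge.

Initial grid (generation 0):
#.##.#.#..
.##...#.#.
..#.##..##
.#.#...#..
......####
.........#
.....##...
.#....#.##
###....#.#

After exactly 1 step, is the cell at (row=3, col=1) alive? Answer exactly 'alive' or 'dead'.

Answer: alive

Derivation:
Simulating step by step:
Generation 0 (given above): 33 live cells
Generation 1: 49 live cells
#.##.#.#..
###...#.#.
#.#.###.##
######.#..
#.....####
.....#...#
#....#####
.##..##.##
####...#.#

Cell (3,1) at generation 1: 1 -> alive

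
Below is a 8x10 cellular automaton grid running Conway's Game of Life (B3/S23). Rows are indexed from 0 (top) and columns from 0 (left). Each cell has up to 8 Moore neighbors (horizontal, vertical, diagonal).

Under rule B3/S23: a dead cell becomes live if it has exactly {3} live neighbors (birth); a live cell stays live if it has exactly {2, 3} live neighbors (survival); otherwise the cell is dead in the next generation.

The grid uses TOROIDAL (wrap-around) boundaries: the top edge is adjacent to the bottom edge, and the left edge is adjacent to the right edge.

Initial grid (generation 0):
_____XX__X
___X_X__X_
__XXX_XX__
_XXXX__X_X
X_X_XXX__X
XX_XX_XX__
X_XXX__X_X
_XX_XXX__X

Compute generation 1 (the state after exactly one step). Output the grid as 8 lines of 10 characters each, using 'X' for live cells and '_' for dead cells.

Answer: X_XX___XXX
__XX____X_
_X____XX__
_______X_X
_________X
_______X__
_______X_X
_XX____X_X

Derivation:
Simulating step by step:
Generation 0 (given above): 41 live cells
Generation 1: 22 live cells
(generation 1 grid is the final answer)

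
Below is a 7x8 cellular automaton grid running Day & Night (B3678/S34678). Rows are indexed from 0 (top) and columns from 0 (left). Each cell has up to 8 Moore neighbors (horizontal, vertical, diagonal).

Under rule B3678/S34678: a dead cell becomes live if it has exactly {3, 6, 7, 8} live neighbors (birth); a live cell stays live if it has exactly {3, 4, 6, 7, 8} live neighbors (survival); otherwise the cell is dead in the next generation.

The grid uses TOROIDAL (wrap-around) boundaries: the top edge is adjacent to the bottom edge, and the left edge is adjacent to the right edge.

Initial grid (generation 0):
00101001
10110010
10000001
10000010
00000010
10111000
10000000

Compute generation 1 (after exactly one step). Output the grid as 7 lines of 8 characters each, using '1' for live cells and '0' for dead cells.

Simulating step by step:
Generation 0 (given above): 17 live cells
Generation 1: 14 live cells
(generation 1 grid is the final answer)

Answer: 10000001
10010000
10000010
00000000
01010100
01000001
00101001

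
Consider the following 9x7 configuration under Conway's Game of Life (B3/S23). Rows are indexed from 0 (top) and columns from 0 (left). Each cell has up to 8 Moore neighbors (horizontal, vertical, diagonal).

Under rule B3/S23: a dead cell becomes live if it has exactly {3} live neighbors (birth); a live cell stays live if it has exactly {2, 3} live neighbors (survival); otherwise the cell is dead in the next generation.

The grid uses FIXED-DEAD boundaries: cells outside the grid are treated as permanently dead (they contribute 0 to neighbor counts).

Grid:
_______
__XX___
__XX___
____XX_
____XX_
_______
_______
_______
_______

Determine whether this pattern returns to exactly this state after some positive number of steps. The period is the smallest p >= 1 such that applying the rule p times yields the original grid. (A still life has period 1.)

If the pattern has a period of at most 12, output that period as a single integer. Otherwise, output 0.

Answer: 2

Derivation:
Simulating and comparing each generation to the original:
Gen 0 (original, given above): 8 live cells
Gen 1: 6 live cells, differs from original
Gen 2: 8 live cells, MATCHES original -> period = 2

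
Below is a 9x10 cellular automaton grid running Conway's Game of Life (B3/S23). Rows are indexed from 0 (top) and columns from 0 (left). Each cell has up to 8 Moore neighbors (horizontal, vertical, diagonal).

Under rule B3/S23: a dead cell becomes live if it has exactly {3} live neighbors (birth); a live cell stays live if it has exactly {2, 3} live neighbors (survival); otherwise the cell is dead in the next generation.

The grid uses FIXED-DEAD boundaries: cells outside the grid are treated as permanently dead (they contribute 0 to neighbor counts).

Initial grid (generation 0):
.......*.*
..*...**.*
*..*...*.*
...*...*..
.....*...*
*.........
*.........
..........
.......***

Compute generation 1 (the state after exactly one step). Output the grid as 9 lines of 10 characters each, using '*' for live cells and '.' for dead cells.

Answer: ......**..
......**.*
..**...*..
....*.*...
..........
..........
..........
........*.
........*.

Derivation:
Simulating step by step:
Generation 0 (given above): 19 live cells
Generation 1: 12 live cells
(generation 1 grid is the final answer)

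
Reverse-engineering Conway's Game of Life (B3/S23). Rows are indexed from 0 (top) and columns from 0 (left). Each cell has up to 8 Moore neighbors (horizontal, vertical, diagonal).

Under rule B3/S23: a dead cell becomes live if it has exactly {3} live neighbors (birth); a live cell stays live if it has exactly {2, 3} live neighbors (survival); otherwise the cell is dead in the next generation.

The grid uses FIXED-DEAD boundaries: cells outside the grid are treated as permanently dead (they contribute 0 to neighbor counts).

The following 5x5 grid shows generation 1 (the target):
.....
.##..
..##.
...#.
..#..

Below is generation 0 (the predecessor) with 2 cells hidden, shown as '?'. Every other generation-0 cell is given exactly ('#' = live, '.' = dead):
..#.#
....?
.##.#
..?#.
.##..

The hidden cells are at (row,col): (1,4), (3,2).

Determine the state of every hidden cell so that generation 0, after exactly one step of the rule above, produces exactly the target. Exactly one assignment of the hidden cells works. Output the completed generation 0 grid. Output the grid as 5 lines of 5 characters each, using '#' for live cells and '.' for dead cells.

Answer: ..#.#
.....
.##.#
...#.
.##..

Derivation:
Hidden generation-0 cells (in order): (1,4), (3,2).
A hidden cell only influences target cells in its own 3x3 neighborhood. Try each of the 2^2 = 4 assignments, step the completed generation 0 forward once under B3/S23, and compare with the target:
  (1,4)=. (3,2)=. -> step reproduces the target at every cell -> ACCEPT
  (1,4)=. (3,2)=# -> step gives (2,1)='#' but target has '.' -> reject
  (1,4)=# (3,2)=. -> step gives (0,3)='#' but target has '.' -> reject
  (1,4)=# (3,2)=# -> step gives (0,3)='#' but target has '.' -> reject
Unique solution: (1,4)=dead, (3,2)=dead.
Check: live-neighbor counts of every cell in the completed generation 0:
01020
13342
11231
24532
11221
Applying B3/S23 to generation 0 with these counts gives:
.....
.##..
..##.
...#.
..#..
which matches the target exactly.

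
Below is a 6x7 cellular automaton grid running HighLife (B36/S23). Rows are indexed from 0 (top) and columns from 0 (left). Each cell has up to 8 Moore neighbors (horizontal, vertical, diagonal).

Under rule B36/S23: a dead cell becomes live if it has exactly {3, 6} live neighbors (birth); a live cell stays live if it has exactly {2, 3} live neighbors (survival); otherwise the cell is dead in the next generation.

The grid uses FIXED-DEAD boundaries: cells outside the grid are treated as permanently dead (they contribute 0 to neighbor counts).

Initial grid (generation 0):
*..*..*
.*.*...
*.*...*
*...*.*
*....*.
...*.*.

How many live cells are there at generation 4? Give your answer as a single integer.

Simulating step by step:
Generation 0 (given above): 15 live cells
Generation 1: 13 live cells
..*....
**.*...
*.**.*.
*.....*
.....**
....*..
Generation 2: 15 live cells
.**....
*..**..
*.***..
.*..*.*
.....**
.....*.
Generation 3: 15 live cells
.***...
*...*..
*.*....
.**.*.*
....*.*
.....**
Generation 4: 15 live cells
.***...
*......
*.*..*.
.**....
...****
.....**
Population at generation 4: 15

Answer: 15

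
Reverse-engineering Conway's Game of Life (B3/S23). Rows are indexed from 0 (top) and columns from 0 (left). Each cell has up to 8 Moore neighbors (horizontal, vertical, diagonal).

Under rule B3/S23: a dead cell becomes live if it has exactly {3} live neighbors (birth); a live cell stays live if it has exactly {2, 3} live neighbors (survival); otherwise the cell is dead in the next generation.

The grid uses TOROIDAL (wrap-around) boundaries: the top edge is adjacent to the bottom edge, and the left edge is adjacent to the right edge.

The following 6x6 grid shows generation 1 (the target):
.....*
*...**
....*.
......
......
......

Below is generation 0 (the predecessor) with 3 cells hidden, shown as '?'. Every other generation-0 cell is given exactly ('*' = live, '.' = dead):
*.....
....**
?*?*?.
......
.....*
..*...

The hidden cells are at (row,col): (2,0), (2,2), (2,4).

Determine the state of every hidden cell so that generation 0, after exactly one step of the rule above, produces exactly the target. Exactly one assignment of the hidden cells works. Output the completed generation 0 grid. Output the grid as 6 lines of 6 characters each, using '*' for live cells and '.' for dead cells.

Answer: *.....
....**
.*.*..
......
.....*
..*...

Derivation:
Hidden generation-0 cells (in order): (2,0), (2,2), (2,4).
A hidden cell only influences target cells in its own 3x3 neighborhood. Try each of the 2^3 = 8 assignments, step the completed generation 0 forward once under B3/S23, and compare with the target:
  (2,0)=. (2,2)=. (2,4)=. -> step reproduces the target at every cell -> ACCEPT
  (2,0)=. (2,2)=. (2,4)=* -> step gives (1,3)='*' but target has '.' -> reject
  (2,0)=. (2,2)=* (2,4)=. -> step gives (1,1)='*' but target has '.' -> reject
  (2,0)=. (2,2)=* (2,4)=* -> step gives (1,1)='*' but target has '.' -> reject
  (2,0)=* (2,2)=. (2,4)=. -> step gives (1,0)='.' but target has '*' -> reject
  (2,0)=* (2,2)=. (2,4)=* -> step gives (1,0)='.' but target has '*' -> reject
  (2,0)=* (2,2)=* (2,4)=. -> step gives (1,0)='.' but target has '*' -> reject
  (2,0)=* (2,2)=* (2,4)=* -> step gives (1,0)='.' but target has '*' -> reject
Unique solution: (2,0)=dead, (2,2)=dead, (2,4)=dead.
Check: live-neighbor counts of every cell in the completed generation 0:
121223
322222
202132
212121
111110
220112
Applying B3/S23 to generation 0 with these counts gives:
.....*
*...**
....*.
......
......
......
which matches the target exactly.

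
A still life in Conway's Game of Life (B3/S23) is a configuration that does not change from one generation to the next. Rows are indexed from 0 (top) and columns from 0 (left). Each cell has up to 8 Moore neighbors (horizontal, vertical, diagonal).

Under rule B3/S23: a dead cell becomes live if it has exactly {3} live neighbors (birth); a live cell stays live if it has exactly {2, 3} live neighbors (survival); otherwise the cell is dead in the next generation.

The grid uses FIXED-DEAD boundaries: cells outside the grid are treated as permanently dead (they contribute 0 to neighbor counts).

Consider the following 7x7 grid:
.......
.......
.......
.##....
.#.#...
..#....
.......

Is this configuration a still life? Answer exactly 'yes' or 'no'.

Compute generation 1 and compare to generation 0 (given above):
Generation 1:
.......
.......
.......
.##....
.#.#...
..#....
.......
The grids are IDENTICAL -> still life.

Answer: yes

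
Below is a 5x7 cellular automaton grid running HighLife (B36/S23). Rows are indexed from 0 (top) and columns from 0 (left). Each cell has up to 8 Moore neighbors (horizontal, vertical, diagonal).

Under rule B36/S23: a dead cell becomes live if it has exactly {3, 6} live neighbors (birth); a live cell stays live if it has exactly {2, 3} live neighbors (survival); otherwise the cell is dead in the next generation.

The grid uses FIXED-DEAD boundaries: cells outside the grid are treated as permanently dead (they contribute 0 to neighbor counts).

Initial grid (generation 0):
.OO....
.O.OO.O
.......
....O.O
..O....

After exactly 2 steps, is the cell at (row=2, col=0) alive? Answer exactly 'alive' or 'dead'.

Answer: dead

Derivation:
Simulating step by step:
Generation 0 (given above): 9 live cells
Generation 1: 7 live cells
.OOO...
.O.O...
...OO..
.......
.......
Generation 2: 7 live cells
.O.O...
.OO....
..OOO..
.......
.......

Cell (2,0) at generation 2: 0 -> dead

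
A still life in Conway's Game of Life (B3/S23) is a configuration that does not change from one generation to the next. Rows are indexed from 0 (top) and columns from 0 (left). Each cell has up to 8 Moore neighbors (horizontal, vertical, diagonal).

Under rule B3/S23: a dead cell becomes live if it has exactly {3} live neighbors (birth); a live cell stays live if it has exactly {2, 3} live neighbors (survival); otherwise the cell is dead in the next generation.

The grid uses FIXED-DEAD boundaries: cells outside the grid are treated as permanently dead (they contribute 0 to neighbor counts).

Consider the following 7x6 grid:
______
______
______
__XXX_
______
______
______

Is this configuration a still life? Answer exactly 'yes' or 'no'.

Answer: no

Derivation:
Compute generation 1 and compare to generation 0 (given above):
Generation 1:
______
______
___X__
___X__
___X__
______
______
Cell (2,3) differs: gen0=0 vs gen1=1 -> NOT a still life.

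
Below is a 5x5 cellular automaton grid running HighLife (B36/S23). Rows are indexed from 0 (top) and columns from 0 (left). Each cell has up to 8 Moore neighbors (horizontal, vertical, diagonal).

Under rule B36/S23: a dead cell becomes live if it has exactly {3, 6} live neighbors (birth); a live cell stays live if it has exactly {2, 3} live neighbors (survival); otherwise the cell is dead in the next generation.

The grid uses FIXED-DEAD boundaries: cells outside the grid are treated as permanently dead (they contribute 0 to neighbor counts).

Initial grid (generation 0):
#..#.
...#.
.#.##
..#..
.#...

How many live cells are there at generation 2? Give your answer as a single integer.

Answer: 7

Derivation:
Simulating step by step:
Generation 0 (given above): 8 live cells
Generation 1: 6 live cells
.....
...#.
...##
.###.
.....
Generation 2: 7 live cells
.....
...##
....#
..###
..#..
Population at generation 2: 7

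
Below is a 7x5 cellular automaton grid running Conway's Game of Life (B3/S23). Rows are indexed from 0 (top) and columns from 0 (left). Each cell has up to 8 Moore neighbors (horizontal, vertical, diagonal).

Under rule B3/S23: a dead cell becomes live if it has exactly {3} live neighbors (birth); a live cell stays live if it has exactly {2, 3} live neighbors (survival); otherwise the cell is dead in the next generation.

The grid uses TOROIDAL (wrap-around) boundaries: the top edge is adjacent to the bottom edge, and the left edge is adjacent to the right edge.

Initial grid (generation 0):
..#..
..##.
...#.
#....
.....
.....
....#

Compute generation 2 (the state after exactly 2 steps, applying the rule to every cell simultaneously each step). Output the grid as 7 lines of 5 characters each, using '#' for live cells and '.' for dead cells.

Simulating step by step:
Generation 0 (given above): 6 live cells
Generation 1: 6 live cells
..#..
..##.
..###
.....
.....
.....
.....
Generation 2: 7 live cells
(generation 2 grid is the final answer)

Answer: ..##.
.#..#
..#.#
...#.
.....
.....
.....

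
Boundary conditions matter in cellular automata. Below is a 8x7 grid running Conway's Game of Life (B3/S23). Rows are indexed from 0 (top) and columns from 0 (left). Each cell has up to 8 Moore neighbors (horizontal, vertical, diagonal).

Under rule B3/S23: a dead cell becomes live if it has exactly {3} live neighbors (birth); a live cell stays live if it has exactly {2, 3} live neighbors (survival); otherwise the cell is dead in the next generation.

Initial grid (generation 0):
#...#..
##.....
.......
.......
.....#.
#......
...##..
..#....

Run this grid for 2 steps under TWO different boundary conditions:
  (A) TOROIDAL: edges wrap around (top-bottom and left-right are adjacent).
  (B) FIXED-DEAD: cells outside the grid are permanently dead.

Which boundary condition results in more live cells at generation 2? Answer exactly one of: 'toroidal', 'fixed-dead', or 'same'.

Answer: same

Derivation:
Under TOROIDAL boundary, generation 2:
##.....
##.....
.......
.......
.......
.......
...##..
.......
Population = 6

Under FIXED-DEAD boundary, generation 2:
##.....
##.....
.......
.......
.......
.......
...##..
.......
Population = 6

Comparison: toroidal=6, fixed-dead=6 -> same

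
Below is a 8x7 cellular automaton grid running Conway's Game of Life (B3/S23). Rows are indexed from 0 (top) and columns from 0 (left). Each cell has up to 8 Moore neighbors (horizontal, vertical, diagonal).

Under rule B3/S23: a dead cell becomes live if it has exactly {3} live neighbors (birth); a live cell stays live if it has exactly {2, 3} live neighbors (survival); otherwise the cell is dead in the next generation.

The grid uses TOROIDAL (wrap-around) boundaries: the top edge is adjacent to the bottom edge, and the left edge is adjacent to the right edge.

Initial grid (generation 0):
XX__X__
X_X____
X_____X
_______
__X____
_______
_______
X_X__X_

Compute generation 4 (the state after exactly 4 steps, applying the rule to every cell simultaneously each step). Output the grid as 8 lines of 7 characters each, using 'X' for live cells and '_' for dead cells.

Simulating step by step:
Generation 0 (given above): 11 live cells
Generation 1: 8 live cells
X_XX___
_______
XX____X
_______
_______
_______
_______
X_____X
Generation 2: 10 live cells
XX____X
__X___X
X______
X______
_______
_______
_______
XX____X
Generation 3: 9 live cells
__X__X_
______X
XX____X
_______
_______
_______
X______
_X____X
Generation 4: 13 live cells
(generation 4 grid is the final answer)

Answer: X____XX
_X___XX
X_____X
X______
_______
_______
X______
XX____X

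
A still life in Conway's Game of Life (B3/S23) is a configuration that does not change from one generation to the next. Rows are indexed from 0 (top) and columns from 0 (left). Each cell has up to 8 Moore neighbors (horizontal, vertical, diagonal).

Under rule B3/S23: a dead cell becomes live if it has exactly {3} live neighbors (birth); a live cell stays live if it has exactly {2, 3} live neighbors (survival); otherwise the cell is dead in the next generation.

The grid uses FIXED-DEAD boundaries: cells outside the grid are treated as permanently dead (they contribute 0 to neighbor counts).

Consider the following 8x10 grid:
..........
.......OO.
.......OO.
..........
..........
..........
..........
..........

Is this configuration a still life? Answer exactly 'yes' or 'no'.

Compute generation 1 and compare to generation 0 (given above):
Generation 1:
..........
.......OO.
.......OO.
..........
..........
..........
..........
..........
The grids are IDENTICAL -> still life.

Answer: yes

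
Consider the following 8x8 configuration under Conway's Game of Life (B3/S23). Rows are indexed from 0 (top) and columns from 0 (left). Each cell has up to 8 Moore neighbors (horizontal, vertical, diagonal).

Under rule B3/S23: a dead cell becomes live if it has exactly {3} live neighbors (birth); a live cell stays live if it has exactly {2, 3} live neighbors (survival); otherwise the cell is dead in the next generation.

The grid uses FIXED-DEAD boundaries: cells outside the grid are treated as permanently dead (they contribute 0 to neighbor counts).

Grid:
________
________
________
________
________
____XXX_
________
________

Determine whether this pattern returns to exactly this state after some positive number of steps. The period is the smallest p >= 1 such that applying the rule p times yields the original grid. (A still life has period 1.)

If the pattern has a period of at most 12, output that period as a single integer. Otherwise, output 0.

Simulating and comparing each generation to the original:
Gen 0 (original, given above): 3 live cells
Gen 1: 3 live cells, differs from original
Gen 2: 3 live cells, MATCHES original -> period = 2

Answer: 2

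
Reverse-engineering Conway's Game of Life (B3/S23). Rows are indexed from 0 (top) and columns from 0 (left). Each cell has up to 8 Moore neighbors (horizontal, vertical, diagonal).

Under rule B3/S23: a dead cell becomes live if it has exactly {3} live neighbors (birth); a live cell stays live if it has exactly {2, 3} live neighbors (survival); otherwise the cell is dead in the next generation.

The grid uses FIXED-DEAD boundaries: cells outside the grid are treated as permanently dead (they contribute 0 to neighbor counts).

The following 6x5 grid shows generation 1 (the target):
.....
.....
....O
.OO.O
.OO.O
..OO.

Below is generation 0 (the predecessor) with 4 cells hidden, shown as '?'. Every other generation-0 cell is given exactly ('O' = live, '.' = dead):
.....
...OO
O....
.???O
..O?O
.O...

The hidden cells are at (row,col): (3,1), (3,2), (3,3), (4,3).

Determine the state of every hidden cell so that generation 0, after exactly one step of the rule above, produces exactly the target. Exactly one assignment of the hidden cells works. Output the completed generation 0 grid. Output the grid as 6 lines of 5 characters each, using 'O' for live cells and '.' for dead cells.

Hidden generation-0 cells (in order): (3,1), (3,2), (3,3), (4,3).
A hidden cell only influences target cells in its own 3x3 neighborhood. Try each of the 2^4 = 16 assignments, step the completed generation 0 forward once under B3/S23, and compare with the target:
  (3,1)=. (3,2)=. (3,3)=. (4,3)=. -> step gives (2,3)='O' but target has '.' -> reject
  (3,1)=. (3,2)=. (3,3)=. (4,3)=O -> step gives (2,3)='O' but target has '.' -> reject
  (3,1)=. (3,2)=. (3,3)=O (4,3)=. -> step gives (2,4)='.' but target has 'O' -> reject
  (3,1)=. (3,2)=. (3,3)=O (4,3)=O -> step gives (2,4)='.' but target has 'O' -> reject
  (3,1)=. (3,2)=O (3,3)=. (4,3)=. -> step gives (3,2)='.' but target has 'O' -> reject
  (3,1)=. (3,2)=O (3,3)=. (4,3)=O -> step reproduces the target at every cell -> ACCEPT
  (3,1)=. (3,2)=O (3,3)=O (4,3)=. -> step gives (2,2)='O' but target has '.' -> reject
  (3,1)=. (3,2)=O (3,3)=O (4,3)=O -> step gives (2,2)='O' but target has '.' -> reject
  (3,1)=O (3,2)=. (3,3)=. (4,3)=. -> step gives (2,3)='O' but target has '.' -> reject
  (3,1)=O (3,2)=. (3,3)=. (4,3)=O -> step gives (2,3)='O' but target has '.' -> reject
  (3,1)=O (3,2)=. (3,3)=O (4,3)=. -> step gives (2,2)='O' but target has '.' -> reject
  (3,1)=O (3,2)=. (3,3)=O (4,3)=O -> step gives (2,2)='O' but target has '.' -> reject
  (3,1)=O (3,2)=O (3,3)=. (4,3)=. -> step gives (2,1)='O' but target has '.' -> reject
  (3,1)=O (3,2)=O (3,3)=. (4,3)=O -> step gives (2,1)='O' but target has '.' -> reject
  (3,1)=O (3,2)=O (3,3)=O (4,3)=. -> step gives (2,1)='O' but target has '.' -> reject
  (3,1)=O (3,2)=O (3,3)=O (4,3)=O -> step gives (2,1)='O' but target has '.' -> reject
Unique solution: (3,1)=dead, (3,2)=live, (3,3)=dead, (4,3)=live.
Check: live-neighbor counts of every cell in the completed generation 0:
00122
11111
02243
13252
13342
11332
Applying B3/S23 to generation 0 with these counts gives:
.....
.....
....O
.OO.O
.OO.O
..OO.
which matches the target exactly.

Answer: .....
...OO
O....
..O.O
..OOO
.O...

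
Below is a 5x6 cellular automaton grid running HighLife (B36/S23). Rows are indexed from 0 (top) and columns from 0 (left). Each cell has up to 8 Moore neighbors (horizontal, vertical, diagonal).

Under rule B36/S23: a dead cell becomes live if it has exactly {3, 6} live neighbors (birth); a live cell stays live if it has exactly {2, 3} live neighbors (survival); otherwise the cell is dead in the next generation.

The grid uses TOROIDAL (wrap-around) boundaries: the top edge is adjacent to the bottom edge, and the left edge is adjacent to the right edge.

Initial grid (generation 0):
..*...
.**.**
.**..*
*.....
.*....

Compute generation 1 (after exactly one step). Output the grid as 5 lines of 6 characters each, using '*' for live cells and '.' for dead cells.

Simulating step by step:
Generation 0 (given above): 10 live cells
Generation 1: 12 live cells
(generation 1 grid is the final answer)

Answer: *.**..
....**
..****
*.*...
.*....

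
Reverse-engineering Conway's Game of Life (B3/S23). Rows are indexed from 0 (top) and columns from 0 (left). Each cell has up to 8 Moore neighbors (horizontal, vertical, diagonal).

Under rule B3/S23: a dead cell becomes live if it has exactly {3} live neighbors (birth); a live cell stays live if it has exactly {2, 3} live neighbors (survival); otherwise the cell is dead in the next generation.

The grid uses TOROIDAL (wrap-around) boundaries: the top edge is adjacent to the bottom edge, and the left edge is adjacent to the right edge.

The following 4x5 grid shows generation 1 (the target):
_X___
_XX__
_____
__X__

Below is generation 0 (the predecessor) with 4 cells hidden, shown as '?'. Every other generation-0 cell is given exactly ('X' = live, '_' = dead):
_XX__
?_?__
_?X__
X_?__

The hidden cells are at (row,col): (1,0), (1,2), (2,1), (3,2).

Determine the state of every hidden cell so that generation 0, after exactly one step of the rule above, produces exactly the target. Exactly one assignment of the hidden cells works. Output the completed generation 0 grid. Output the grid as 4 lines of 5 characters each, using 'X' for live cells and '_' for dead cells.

Answer: _XX__
_____
__X__
X____

Derivation:
Hidden generation-0 cells (in order): (1,0), (1,2), (2,1), (3,2).
A hidden cell only influences target cells in its own 3x3 neighborhood. Try each of the 2^4 = 16 assignments, step the completed generation 0 forward once under B3/S23, and compare with the target:
  (1,0)=_ (1,2)=_ (2,1)=_ (3,2)=_ -> step reproduces the target at every cell -> ACCEPT
  (1,0)=_ (1,2)=_ (2,1)=_ (3,2)=X -> step gives (0,2)='X' but target has '_' -> reject
  (1,0)=_ (1,2)=_ (2,1)=X (3,2)=_ -> step gives (1,1)='_' but target has 'X' -> reject
  (1,0)=_ (1,2)=_ (2,1)=X (3,2)=X -> step gives (0,2)='X' but target has '_' -> reject
  (1,0)=_ (1,2)=X (2,1)=_ (3,2)=_ -> step gives (0,2)='X' but target has '_' -> reject
  (1,0)=_ (1,2)=X (2,1)=_ (3,2)=X -> step gives (0,1)='_' but target has 'X' -> reject
  (1,0)=_ (1,2)=X (2,1)=X (3,2)=_ -> step gives (0,2)='X' but target has '_' -> reject
  (1,0)=_ (1,2)=X (2,1)=X (3,2)=X -> step gives (0,1)='_' but target has 'X' -> reject
  (1,0)=X (1,2)=_ (2,1)=_ (3,2)=_ -> step gives (0,0)='X' but target has '_' -> reject
  (1,0)=X (1,2)=_ (2,1)=_ (3,2)=X -> step gives (0,0)='X' but target has '_' -> reject
  (1,0)=X (1,2)=_ (2,1)=X (3,2)=_ -> step gives (0,0)='X' but target has '_' -> reject
  (1,0)=X (1,2)=_ (2,1)=X (3,2)=X -> step gives (0,0)='X' but target has '_' -> reject
  (1,0)=X (1,2)=X (2,1)=_ (3,2)=_ -> step gives (0,0)='X' but target has '_' -> reject
  (1,0)=X (1,2)=X (2,1)=_ (3,2)=X -> step gives (0,0)='X' but target has '_' -> reject
  (1,0)=X (1,2)=X (2,1)=X (3,2)=_ -> step gives (0,0)='X' but target has '_' -> reject
  (1,0)=X (1,2)=X (2,1)=X (3,2)=X -> step gives (0,0)='X' but target has '_' -> reject
Unique solution: (1,0)=dead, (1,2)=dead, (2,1)=dead, (3,2)=dead.
Check: live-neighbor counts of every cell in the completed generation 0:
22111
13320
12011
14321
Applying B3/S23 to generation 0 with these counts gives:
_X___
_XX__
_____
__X__
which matches the target exactly.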